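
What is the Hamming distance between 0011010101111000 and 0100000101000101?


Count differing positions: . ^ ^ ^ . ^ . . . . ^ ^ ^ ^ . ^ = 9 differences

9


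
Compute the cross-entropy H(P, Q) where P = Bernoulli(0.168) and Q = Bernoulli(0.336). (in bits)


H(P,Q) = -p*log2(q) - (1-p)*log2(1-q). -0.168*log2(0.336) = 0.264342; -0.832*log2(0.664) = 0.491500. H(P,Q) = 0.264342 + 0.491500 = 0.7558

0.7558 bits


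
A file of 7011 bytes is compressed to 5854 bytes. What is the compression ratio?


Ratio = original / compressed = 7011 / 5854 = 1.1976

1.1976


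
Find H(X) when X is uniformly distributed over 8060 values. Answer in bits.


H = log2(n) = log2(8060) = 12.9766

12.9766 bits


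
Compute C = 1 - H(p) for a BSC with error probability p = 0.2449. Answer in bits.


H(p) = -p*log2(p) - (1-p)*log2(1-p) = -0.2449*log2(0.2449) - 0.7551*log2(0.7551) = 0.497082 + 0.306012 = 0.8031. C = 1 - H(p) = 1 - 0.8031 = 0.1969

0.1969 bits


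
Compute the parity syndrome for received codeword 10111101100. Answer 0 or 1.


Syndrome = XOR of all bits = 1 XOR 0 XOR 1 XOR 1 XOR 1 XOR 1 XOR 0 XOR 1 XOR 1 XOR 0 XOR 0 = 1

1


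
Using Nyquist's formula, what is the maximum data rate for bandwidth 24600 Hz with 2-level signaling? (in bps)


Rate = 2 * B * log2(M) = 2 * 24600 * 1.0 = 49200.0

49200.0 bps


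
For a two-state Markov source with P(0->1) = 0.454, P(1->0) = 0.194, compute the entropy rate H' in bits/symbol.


Stationary distribution: pi_0 = p10/(p01+p10) = 0.2994, pi_1 = 0.7006. Entropy rate H' = pi_0*H(p01) + pi_1*H(p10) = 0.2994*0.9939 + 0.7006*0.7098 = 0.7948

0.7948 bits/symbol


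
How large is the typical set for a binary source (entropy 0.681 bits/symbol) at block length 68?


log2|A_typical| = nH = 68 * 0.681 = 46.308, so |A_typical| ~ 2^46.308 = 8.712e+13

8.712e+13


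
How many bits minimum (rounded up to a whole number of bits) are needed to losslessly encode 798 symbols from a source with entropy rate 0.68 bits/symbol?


Minimum bits >= n * H = 798 * 0.68 = 542.64, rounded up to a whole number of bits = 543

543 bits


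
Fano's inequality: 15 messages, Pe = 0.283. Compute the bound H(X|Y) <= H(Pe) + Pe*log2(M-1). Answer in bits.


H(Pe) = -Pe*log2(Pe) - (1-Pe)*log2(1-Pe) = -0.283*log2(0.283) - 0.717*log2(0.717) = 0.515379 + 0.344128 = 0.8595. Pe*log2(M-1) = 0.283*log2(14) = 1.077481. Bound = H(Pe) + Pe*log2(M-1) = 0.515379 + 0.344128 + 1.077481 = 1.937

1.937 bits


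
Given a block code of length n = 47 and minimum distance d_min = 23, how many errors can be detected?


Detection capability = d_min - 1 = 23 - 1 = 22

22 errors


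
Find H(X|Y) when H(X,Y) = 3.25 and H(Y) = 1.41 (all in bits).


H(X|Y) = H(X,Y) - H(Y) = 3.25 - 1.41 = 1.84

1.84 bits


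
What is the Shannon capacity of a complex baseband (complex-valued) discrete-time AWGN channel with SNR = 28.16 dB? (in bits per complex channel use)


SNR_linear = 10^(28.16/10) = 654.6362; C = log2(1 + SNR_linear) = log2(1 + 654.6362) = 9.3568

9.3568 bits/channel use


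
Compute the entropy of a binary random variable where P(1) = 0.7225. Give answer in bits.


H = -p*log2(p) - (1-p)*log2(1-p). -0.7225*log2(0.7225) = 0.338802; -0.2775*log2(0.2775) = 0.513220. H = 0.338802 + 0.513220 = 0.852

0.852 bits


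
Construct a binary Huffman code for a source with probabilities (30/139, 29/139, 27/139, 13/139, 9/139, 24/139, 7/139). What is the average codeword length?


Huffman construction (repeatedly merge the two least-probable nodes; each merge adds 1 bit to every symbol beneath it): 7/139 + 9/139 = 16/139; 13/139 + 16/139 = 29/139; 24/139 + 27/139 = 51/139; 29/139 + 29/139 = 58/139; 30/139 + 51/139 = 81/139; 58/139 + 81/139 = 1. Resulting codeword lengths (in the order the probabilities were given): (2, 2, 3, 3, 4, 3, 4). L_avg = sum(p_i * l_i) = 30/139*2 + 29/139*2 + 27/139*3 + 13/139*3 + 9/139*4 + 24/139*3 + 7/139*4 = 374/139 = 2.6906

2.6906 bits


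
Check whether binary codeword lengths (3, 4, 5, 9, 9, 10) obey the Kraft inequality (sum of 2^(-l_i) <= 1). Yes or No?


Kraft sum = sum(2^(-l_i)) = 0.2236, need <= 1. Result: satisfied (a binary prefix-free code with these lengths exists)

Yes


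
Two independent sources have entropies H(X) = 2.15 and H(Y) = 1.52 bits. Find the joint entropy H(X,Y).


For independent variables, H(X,Y) = H(X) + H(Y) = 2.15 + 1.52 = 3.67

3.67 bits


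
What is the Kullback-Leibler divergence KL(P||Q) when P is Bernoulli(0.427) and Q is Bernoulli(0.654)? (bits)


KL = p*log2(p/q) + (1-p)*log2((1-p)/(1-q)) = 0.427*log2(0.427/0.654) + 0.573*log2(0.573/0.346) = 0.1544

0.1544 bits


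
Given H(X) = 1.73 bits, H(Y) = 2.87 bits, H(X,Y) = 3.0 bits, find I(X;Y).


I(X;Y) = H(X) + H(Y) - H(X,Y) = 1.73 + 2.87 - 3.0 = 1.6

1.6 bits


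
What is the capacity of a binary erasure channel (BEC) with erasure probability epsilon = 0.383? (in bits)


C = 1 - epsilon = 1 - 0.383 = 0.617

0.617 bits


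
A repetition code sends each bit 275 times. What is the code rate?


Rate = k/n = 1/275

1/275


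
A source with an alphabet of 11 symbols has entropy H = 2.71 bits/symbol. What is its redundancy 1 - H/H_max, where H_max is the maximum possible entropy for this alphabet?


H_max = log2(K) = log2(11) = 3.4594 bits/symbol. Redundancy = 1 - H/H_max = 1 - 2.71/3.4594 = 1 - 0.7834 = 0.2166

0.2166


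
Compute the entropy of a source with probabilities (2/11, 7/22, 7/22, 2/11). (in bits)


H = -sum(p_i * log2(p_i)). Terms: -(2/11)*log2(2/11) = 0.447169; -(7/22)*log2(7/22) = 0.525661; -(7/22)*log2(7/22) = 0.525661; -(2/11)*log2(2/11) = 0.447169. H = 0.447169 + 0.525661 + 0.525661 + 0.447169 = 1.9457

1.9457 bits


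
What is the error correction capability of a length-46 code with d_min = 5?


Correction capability = floor((d-1)/2) = floor((5-1)/2) = 2

2 errors


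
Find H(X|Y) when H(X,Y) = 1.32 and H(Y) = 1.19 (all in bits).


H(X|Y) = H(X,Y) - H(Y) = 1.32 - 1.19 = 0.13

0.13 bits


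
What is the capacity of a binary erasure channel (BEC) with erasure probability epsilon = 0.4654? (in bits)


C = 1 - epsilon = 1 - 0.4654 = 0.5346

0.5346 bits


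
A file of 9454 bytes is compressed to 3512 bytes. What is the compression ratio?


Ratio = original / compressed = 9454 / 3512 = 2.6919

2.6919


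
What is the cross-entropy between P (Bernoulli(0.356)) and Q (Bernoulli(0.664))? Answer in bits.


H(P,Q) = -p*log2(q) - (1-p)*log2(1-q). -0.356*log2(0.664) = 0.210305; -0.644*log2(0.336) = 1.013313. H(P,Q) = 0.210305 + 1.013313 = 1.2236

1.2236 bits


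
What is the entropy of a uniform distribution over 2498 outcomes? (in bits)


H = log2(n) = log2(2498) = 11.2866

11.2866 bits


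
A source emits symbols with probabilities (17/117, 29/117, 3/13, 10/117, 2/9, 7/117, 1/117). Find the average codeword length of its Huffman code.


Huffman construction (repeatedly merge the two least-probable nodes; each merge adds 1 bit to every symbol beneath it): 1/117 + 7/117 = 8/117; 8/117 + 10/117 = 2/13; 17/117 + 2/13 = 35/117; 2/9 + 3/13 = 53/117; 29/117 + 35/117 = 64/117; 53/117 + 64/117 = 1. Resulting codeword lengths (in the order the probabilities were given): (3, 2, 2, 4, 2, 5, 5). L_avg = sum(p_i * l_i) = 17/117*3 + 29/117*2 + 3/13*2 + 10/117*4 + 2/9*2 + 7/117*5 + 1/117*5 = 295/117 = 2.5214

2.5214 bits


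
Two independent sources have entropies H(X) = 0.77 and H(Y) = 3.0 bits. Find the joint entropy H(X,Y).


For independent variables, H(X,Y) = H(X) + H(Y) = 0.77 + 3.0 = 3.77

3.77 bits


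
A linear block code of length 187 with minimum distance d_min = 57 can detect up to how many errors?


Detection capability = d_min - 1 = 57 - 1 = 56

56 errors


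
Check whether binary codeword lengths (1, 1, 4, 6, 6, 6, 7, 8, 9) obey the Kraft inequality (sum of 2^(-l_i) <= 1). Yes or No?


Kraft sum = sum(2^(-l_i)) = 1.123, need <= 1. Result: violated (a binary prefix-free code with these lengths cannot exist)

No


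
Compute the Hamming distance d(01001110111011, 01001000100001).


Count differing positions: . . . . . ^ ^ . . ^ ^ . ^ . = 5 differences

5


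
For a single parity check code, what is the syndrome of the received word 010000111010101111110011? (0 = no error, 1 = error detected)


Syndrome = XOR of all bits = 0 XOR 1 XOR 0 XOR 0 XOR 0 XOR 0 XOR 1 XOR 1 XOR 1 XOR 0 XOR 1 XOR 0 XOR 1 XOR 0 XOR 1 XOR 1 XOR 1 XOR 1 XOR 1 XOR 1 XOR 0 XOR 0 XOR 1 XOR 1 = 0

0


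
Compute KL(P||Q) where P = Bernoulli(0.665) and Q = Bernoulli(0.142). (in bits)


KL = p*log2(p/q) + (1-p)*log2((1-p)/(1-q)) = 0.665*log2(0.665/0.142) + 0.335*log2(0.335/0.858) = 1.0267

1.0267 bits


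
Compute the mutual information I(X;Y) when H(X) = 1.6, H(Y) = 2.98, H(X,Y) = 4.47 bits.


I(X;Y) = H(X) + H(Y) - H(X,Y) = 1.6 + 2.98 - 4.47 = 0.11

0.11 bits


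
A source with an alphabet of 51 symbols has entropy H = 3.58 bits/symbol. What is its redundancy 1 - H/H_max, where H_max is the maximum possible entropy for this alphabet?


H_max = log2(K) = log2(51) = 5.6724 bits/symbol. Redundancy = 1 - H/H_max = 1 - 3.58/5.6724 = 1 - 0.6311 = 0.3689

0.3689


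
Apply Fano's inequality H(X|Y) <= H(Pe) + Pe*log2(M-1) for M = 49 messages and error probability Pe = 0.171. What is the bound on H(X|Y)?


H(Pe) = -Pe*log2(Pe) - (1-Pe)*log2(1-Pe) = -0.171*log2(0.171) - 0.829*log2(0.829) = 0.435696 + 0.224291 = 0.66. Pe*log2(M-1) = 0.171*log2(48) = 0.955029. Bound = H(Pe) + Pe*log2(M-1) = 0.435696 + 0.224291 + 0.955029 = 1.615

1.615 bits


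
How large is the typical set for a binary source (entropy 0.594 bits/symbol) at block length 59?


log2|A_typical| = nH = 59 * 0.594 = 35.046, so |A_typical| ~ 2^35.046 = 3.547e+10

3.547e+10


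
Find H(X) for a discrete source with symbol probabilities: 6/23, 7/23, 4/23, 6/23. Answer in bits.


H = -sum(p_i * log2(p_i)). Terms: -(6/23)*log2(6/23) = 0.505722; -(7/23)*log2(7/23) = 0.522324; -(4/23)*log2(4/23) = 0.438880; -(6/23)*log2(6/23) = 0.505722. H = 0.505722 + 0.522324 + 0.438880 + 0.505722 = 1.9726

1.9726 bits


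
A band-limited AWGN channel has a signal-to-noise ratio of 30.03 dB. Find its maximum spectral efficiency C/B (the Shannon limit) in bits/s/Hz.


SNR_linear = 10^(30.03/10) = 1006.9317; C/B = log2(1 + SNR_linear) = log2(1 + 1006.9317) = 9.9772

9.9772 bits/s/Hz


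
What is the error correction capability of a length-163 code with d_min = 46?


Correction capability = floor((d-1)/2) = floor((46-1)/2) = 22

22 errors


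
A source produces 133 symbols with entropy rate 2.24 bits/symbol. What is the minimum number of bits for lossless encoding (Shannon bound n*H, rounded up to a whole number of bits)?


Minimum bits >= n * H = 133 * 2.24 = 297.92, rounded up to a whole number of bits = 298

298 bits


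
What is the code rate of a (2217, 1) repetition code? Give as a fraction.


Rate = k/n = 1/2217

1/2217


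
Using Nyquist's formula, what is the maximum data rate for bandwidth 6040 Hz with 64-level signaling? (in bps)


Rate = 2 * B * log2(M) = 2 * 6040 * 6.0 = 72480.0

72480.0 bps


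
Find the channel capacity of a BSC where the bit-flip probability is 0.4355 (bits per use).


H(p) = -p*log2(p) - (1-p)*log2(1-p) = -0.4355*log2(0.4355) - 0.5645*log2(0.5645) = 0.522276 + 0.465687 = 0.988. C = 1 - H(p) = 1 - 0.988 = 0.012

0.012 bits


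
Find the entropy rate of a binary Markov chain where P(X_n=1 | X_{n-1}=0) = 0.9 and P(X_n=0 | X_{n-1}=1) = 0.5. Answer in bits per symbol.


Stationary distribution: pi_0 = p10/(p01+p10) = 0.3571, pi_1 = 0.6429. Entropy rate H' = pi_0*H(p01) + pi_1*H(p10) = 0.3571*0.469 + 0.6429*1.0 = 0.8104

0.8104 bits/symbol


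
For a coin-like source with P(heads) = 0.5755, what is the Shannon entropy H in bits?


H = -p*log2(p) - (1-p)*log2(1-p). -0.5755*log2(0.5755) = 0.458738; -0.4245*log2(0.4245) = 0.524751. H = 0.458738 + 0.524751 = 0.9835

0.9835 bits


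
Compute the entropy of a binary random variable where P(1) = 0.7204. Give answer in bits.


H = -p*log2(p) - (1-p)*log2(1-p). -0.7204*log2(0.7204) = 0.340843; -0.2796*log2(0.2796) = 0.514062. H = 0.340843 + 0.514062 = 0.8549

0.8549 bits


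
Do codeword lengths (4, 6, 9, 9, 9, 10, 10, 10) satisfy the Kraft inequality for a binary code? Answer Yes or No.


Kraft sum = sum(2^(-l_i)) = 0.0869, need <= 1. Result: satisfied (a binary prefix-free code with these lengths exists)

Yes


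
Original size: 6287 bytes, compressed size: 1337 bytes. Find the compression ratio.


Ratio = original / compressed = 6287 / 1337 = 4.7023

4.7023


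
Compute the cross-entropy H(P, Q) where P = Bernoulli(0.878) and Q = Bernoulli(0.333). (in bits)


H(P,Q) = -p*log2(q) - (1-p)*log2(1-q). -0.878*log2(0.333) = 1.392864; -0.122*log2(0.667) = 0.071277. H(P,Q) = 1.392864 + 0.071277 = 1.4641

1.4641 bits


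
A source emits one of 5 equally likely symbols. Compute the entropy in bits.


H = log2(n) = log2(5) = 2.3219

2.3219 bits


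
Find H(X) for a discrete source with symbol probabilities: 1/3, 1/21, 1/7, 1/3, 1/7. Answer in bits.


H = -sum(p_i * log2(p_i)). Terms: -(1/3)*log2(1/3) = 0.528321; -(1/21)*log2(1/21) = 0.209158; -(1/7)*log2(1/7) = 0.401051; -(1/3)*log2(1/3) = 0.528321; -(1/7)*log2(1/7) = 0.401051. H = 0.528321 + 0.209158 + 0.401051 + 0.528321 + 0.401051 = 2.0679

2.0679 bits


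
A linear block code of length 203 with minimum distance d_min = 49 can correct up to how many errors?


Correction capability = floor((d-1)/2) = floor((49-1)/2) = 24

24 errors


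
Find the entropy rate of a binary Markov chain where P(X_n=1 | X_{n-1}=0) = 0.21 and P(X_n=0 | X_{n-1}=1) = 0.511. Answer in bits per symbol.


Stationary distribution: pi_0 = p10/(p01+p10) = 0.7087, pi_1 = 0.2913. Entropy rate H' = pi_0*H(p01) + pi_1*H(p10) = 0.7087*0.7415 + 0.2913*0.9997 = 0.8167

0.8167 bits/symbol


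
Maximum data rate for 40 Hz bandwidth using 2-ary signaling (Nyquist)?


Rate = 2 * B * log2(M) = 2 * 40 * 1.0 = 80.0

80.0 bps


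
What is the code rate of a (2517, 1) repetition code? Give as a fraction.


Rate = k/n = 1/2517

1/2517


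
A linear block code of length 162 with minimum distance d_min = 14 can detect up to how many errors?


Detection capability = d_min - 1 = 14 - 1 = 13

13 errors


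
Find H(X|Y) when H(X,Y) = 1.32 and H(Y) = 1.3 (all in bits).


H(X|Y) = H(X,Y) - H(Y) = 1.32 - 1.3 = 0.02

0.02 bits


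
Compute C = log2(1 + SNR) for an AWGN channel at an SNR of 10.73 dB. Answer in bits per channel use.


SNR_linear = 10^(10.73/10) = 11.8304; C = log2(1 + SNR_linear) = log2(1 + 11.8304) = 3.6815

3.6815 bits/channel use


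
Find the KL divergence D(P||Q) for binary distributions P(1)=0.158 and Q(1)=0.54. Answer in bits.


KL = p*log2(p/q) + (1-p)*log2((1-p)/(1-q)) = 0.158*log2(0.158/0.54) + 0.842*log2(0.842/0.46) = 0.4542

0.4542 bits


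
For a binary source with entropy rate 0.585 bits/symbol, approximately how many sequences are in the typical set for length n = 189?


log2|A_typical| = nH = 189 * 0.585 = 110.565, so |A_typical| ~ 2^110.565 = 1.920e+33

1.920e+33


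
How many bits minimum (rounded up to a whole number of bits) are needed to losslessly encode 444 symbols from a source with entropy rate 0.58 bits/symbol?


Minimum bits >= n * H = 444 * 0.58 = 257.52, rounded up to a whole number of bits = 258

258 bits


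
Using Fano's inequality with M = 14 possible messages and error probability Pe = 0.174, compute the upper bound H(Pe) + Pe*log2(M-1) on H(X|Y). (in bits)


H(Pe) = -Pe*log2(Pe) - (1-Pe)*log2(1-Pe) = -0.174*log2(0.174) - 0.826*log2(0.826) = 0.438974 + 0.227799 = 0.6668. Pe*log2(M-1) = 0.174*log2(13) = 0.643877. Bound = H(Pe) + Pe*log2(M-1) = 0.438974 + 0.227799 + 0.643877 = 1.3107

1.3107 bits


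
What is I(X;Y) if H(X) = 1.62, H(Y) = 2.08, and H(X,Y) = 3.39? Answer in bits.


I(X;Y) = H(X) + H(Y) - H(X,Y) = 1.62 + 2.08 - 3.39 = 0.31

0.31 bits


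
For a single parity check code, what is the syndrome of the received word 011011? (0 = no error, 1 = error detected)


Syndrome = XOR of all bits = 0 XOR 1 XOR 1 XOR 0 XOR 1 XOR 1 = 0

0


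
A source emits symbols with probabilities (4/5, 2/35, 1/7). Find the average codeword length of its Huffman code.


Huffman construction (repeatedly merge the two least-probable nodes; each merge adds 1 bit to every symbol beneath it): 2/35 + 1/7 = 1/5; 1/5 + 4/5 = 1. Resulting codeword lengths (in the order the probabilities were given): (1, 2, 2). L_avg = sum(p_i * l_i) = 4/5*1 + 2/35*2 + 1/7*2 = 6/5 = 1.2

1.2 bits


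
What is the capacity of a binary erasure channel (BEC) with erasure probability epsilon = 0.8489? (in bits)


C = 1 - epsilon = 1 - 0.8489 = 0.1511

0.1511 bits


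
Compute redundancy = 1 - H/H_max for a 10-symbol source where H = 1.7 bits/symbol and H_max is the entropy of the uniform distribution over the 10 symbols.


H_max = log2(K) = log2(10) = 3.3219 bits/symbol. Redundancy = 1 - H/H_max = 1 - 1.7/3.3219 = 1 - 0.5118 = 0.4882

0.4882


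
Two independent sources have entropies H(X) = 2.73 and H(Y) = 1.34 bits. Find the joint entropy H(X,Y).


For independent variables, H(X,Y) = H(X) + H(Y) = 2.73 + 1.34 = 4.07

4.07 bits


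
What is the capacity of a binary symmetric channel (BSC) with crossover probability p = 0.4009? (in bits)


H(p) = -p*log2(p) - (1-p)*log2(1-p) = -0.4009*log2(0.4009) - 0.5991*log2(0.5991) = 0.528661 + 0.442814 = 0.9715. C = 1 - H(p) = 1 - 0.9715 = 0.0285

0.0285 bits


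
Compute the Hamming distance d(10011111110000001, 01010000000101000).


Count differing positions: ^ ^ . . ^ ^ ^ ^ ^ ^ . ^ . ^ . . ^ = 11 differences

11


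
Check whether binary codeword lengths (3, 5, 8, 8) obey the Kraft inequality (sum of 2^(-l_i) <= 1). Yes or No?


Kraft sum = sum(2^(-l_i)) = 0.1641, need <= 1. Result: satisfied (a binary prefix-free code with these lengths exists)

Yes


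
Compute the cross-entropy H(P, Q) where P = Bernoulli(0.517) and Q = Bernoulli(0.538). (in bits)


H(P,Q) = -p*log2(q) - (1-p)*log2(1-q). -0.517*log2(0.538) = 0.462364; -0.483*log2(0.462) = 0.538079. H(P,Q) = 0.462364 + 0.538079 = 1.0004

1.0004 bits


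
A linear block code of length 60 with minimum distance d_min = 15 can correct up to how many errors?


Correction capability = floor((d-1)/2) = floor((15-1)/2) = 7

7 errors


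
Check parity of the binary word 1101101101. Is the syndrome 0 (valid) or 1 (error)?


Syndrome = XOR of all bits = 1 XOR 1 XOR 0 XOR 1 XOR 1 XOR 0 XOR 1 XOR 1 XOR 0 XOR 1 = 1

1


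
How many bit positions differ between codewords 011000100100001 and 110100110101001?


Count differing positions: ^ . ^ ^ . . . ^ . . . ^ . . . = 5 differences

5


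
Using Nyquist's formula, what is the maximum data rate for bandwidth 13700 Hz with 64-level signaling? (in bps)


Rate = 2 * B * log2(M) = 2 * 13700 * 6.0 = 164400.0

164400.0 bps


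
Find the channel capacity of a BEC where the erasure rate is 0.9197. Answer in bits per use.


C = 1 - epsilon = 1 - 0.9197 = 0.0803

0.0803 bits


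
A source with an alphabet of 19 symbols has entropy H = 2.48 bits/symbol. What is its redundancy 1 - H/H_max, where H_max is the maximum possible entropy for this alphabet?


H_max = log2(K) = log2(19) = 4.2479 bits/symbol. Redundancy = 1 - H/H_max = 1 - 2.48/4.2479 = 1 - 0.5838 = 0.4162

0.4162


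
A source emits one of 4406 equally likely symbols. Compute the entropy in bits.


H = log2(n) = log2(4406) = 12.1053

12.1053 bits


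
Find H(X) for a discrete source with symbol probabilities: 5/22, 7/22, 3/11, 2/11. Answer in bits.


H = -sum(p_i * log2(p_i)). Terms: -(5/22)*log2(5/22) = 0.485796; -(7/22)*log2(7/22) = 0.525661; -(3/11)*log2(3/11) = 0.511219; -(2/11)*log2(2/11) = 0.447169. H = 0.485796 + 0.525661 + 0.511219 + 0.447169 = 1.9698

1.9698 bits


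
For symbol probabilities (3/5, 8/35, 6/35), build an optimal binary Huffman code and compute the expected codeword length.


Huffman construction (repeatedly merge the two least-probable nodes; each merge adds 1 bit to every symbol beneath it): 6/35 + 8/35 = 2/5; 2/5 + 3/5 = 1. Resulting codeword lengths (in the order the probabilities were given): (1, 2, 2). L_avg = sum(p_i * l_i) = 3/5*1 + 8/35*2 + 6/35*2 = 7/5 = 1.4

1.4 bits


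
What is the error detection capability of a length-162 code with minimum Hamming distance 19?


Detection capability = d_min - 1 = 19 - 1 = 18

18 errors


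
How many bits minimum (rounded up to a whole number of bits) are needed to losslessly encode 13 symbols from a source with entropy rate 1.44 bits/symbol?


Minimum bits >= n * H = 13 * 1.44 = 18.72, rounded up to a whole number of bits = 19

19 bits


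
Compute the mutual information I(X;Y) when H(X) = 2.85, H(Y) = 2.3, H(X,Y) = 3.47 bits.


I(X;Y) = H(X) + H(Y) - H(X,Y) = 2.85 + 2.3 - 3.47 = 1.68

1.68 bits


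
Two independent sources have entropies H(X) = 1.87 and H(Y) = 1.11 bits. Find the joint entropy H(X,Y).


For independent variables, H(X,Y) = H(X) + H(Y) = 1.87 + 1.11 = 2.98

2.98 bits


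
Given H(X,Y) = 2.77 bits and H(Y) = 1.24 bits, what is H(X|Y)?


H(X|Y) = H(X,Y) - H(Y) = 2.77 - 1.24 = 1.53

1.53 bits


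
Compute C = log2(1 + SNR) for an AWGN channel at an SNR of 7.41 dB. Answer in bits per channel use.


SNR_linear = 10^(7.41/10) = 5.5081; C = log2(1 + SNR_linear) = log2(1 + 5.5081) = 2.7022

2.7022 bits/channel use


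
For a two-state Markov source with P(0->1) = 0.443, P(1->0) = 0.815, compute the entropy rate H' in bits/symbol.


Stationary distribution: pi_0 = p10/(p01+p10) = 0.6479, pi_1 = 0.3521. Entropy rate H' = pi_0*H(p01) + pi_1*H(p10) = 0.6479*0.9906 + 0.3521*0.6909 = 0.8851

0.8851 bits/symbol


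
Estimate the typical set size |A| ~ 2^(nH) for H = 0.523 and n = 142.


log2|A_typical| = nH = 142 * 0.523 = 74.266, so |A_typical| ~ 2^74.266 = 2.271e+22

2.271e+22


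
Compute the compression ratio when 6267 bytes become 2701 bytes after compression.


Ratio = original / compressed = 6267 / 2701 = 2.3203

2.3203


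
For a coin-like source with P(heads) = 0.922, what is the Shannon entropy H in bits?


H = -p*log2(p) - (1-p)*log2(1-p). -0.922*log2(0.922) = 0.108023; -0.078*log2(0.078) = 0.287070. H = 0.108023 + 0.287070 = 0.3951

0.3951 bits


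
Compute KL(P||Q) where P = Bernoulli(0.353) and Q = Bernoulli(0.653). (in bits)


KL = p*log2(p/q) + (1-p)*log2((1-p)/(1-q)) = 0.353*log2(0.353/0.653) + 0.647*log2(0.647/0.347) = 0.2683

0.2683 bits


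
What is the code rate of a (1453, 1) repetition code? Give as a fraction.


Rate = k/n = 1/1453

1/1453


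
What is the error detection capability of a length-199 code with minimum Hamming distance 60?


Detection capability = d_min - 1 = 60 - 1 = 59

59 errors


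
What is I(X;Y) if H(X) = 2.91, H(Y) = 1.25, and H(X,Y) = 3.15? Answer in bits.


I(X;Y) = H(X) + H(Y) - H(X,Y) = 2.91 + 1.25 - 3.15 = 1.01

1.01 bits


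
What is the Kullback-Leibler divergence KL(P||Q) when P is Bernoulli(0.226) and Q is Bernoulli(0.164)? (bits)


KL = p*log2(p/q) + (1-p)*log2((1-p)/(1-q)) = 0.226*log2(0.226/0.164) + 0.774*log2(0.774/0.836) = 0.0185

0.0185 bits


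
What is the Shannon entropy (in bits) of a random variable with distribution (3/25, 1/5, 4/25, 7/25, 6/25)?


H = -sum(p_i * log2(p_i)). Terms: -(3/25)*log2(3/25) = 0.367067; -(1/5)*log2(1/5) = 0.464386; -(4/25)*log2(4/25) = 0.423017; -(7/25)*log2(7/25) = 0.514220; -(6/25)*log2(6/25) = 0.494134. H = 0.367067 + 0.464386 + 0.423017 + 0.514220 + 0.494134 = 2.2628

2.2628 bits


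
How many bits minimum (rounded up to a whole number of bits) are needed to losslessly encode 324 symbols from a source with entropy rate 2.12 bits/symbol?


Minimum bits >= n * H = 324 * 2.12 = 686.88, rounded up to a whole number of bits = 687

687 bits


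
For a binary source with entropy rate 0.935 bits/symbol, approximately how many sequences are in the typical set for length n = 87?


log2|A_typical| = nH = 87 * 0.935 = 81.345, so |A_typical| ~ 2^81.345 = 3.071e+24

3.071e+24


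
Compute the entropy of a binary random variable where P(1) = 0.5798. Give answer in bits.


H = -p*log2(p) - (1-p)*log2(1-p). -0.5798*log2(0.5798) = 0.455939; -0.4202*log2(0.4202) = 0.525608. H = 0.455939 + 0.525608 = 0.9815

0.9815 bits


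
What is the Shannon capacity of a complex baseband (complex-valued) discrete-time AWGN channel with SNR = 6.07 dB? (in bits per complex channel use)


SNR_linear = 10^(6.07/10) = 4.0458; C = log2(1 + SNR_linear) = log2(1 + 4.0458) = 2.3351

2.3351 bits/channel use


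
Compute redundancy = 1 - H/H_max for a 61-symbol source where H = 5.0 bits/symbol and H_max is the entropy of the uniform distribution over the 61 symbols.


H_max = log2(K) = log2(61) = 5.9307 bits/symbol. Redundancy = 1 - H/H_max = 1 - 5.0/5.9307 = 1 - 0.8431 = 0.1569

0.1569


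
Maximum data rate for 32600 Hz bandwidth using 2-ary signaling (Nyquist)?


Rate = 2 * B * log2(M) = 2 * 32600 * 1.0 = 65200.0

65200.0 bps


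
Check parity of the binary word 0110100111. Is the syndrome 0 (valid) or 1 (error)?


Syndrome = XOR of all bits = 0 XOR 1 XOR 1 XOR 0 XOR 1 XOR 0 XOR 0 XOR 1 XOR 1 XOR 1 = 0

0


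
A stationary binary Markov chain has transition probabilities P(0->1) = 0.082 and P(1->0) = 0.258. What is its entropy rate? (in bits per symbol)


Stationary distribution: pi_0 = p10/(p01+p10) = 0.7588, pi_1 = 0.2412. Entropy rate H' = pi_0*H(p01) + pi_1*H(p10) = 0.7588*0.4092 + 0.2412*0.8237 = 0.5092

0.5092 bits/symbol


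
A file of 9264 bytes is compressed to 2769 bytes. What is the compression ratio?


Ratio = original / compressed = 9264 / 2769 = 3.3456

3.3456


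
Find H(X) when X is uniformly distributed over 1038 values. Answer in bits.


H = log2(n) = log2(1038) = 10.0196

10.0196 bits


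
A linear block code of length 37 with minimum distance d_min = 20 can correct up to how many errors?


Correction capability = floor((d-1)/2) = floor((20-1)/2) = 9

9 errors


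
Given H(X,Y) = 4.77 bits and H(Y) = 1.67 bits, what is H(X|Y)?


H(X|Y) = H(X,Y) - H(Y) = 4.77 - 1.67 = 3.1

3.1 bits


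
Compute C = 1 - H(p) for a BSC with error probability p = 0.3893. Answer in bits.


H(p) = -p*log2(p) - (1-p)*log2(1-p) = -0.3893*log2(0.3893) - 0.6107*log2(0.6107) = 0.529855 + 0.434491 = 0.9643. C = 1 - H(p) = 1 - 0.9643 = 0.0357

0.0357 bits


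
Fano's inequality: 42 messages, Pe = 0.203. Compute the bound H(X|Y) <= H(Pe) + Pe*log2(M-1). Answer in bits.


H(Pe) = -Pe*log2(Pe) - (1-Pe)*log2(1-Pe) = -0.203*log2(0.203) - 0.797*log2(0.797) = 0.466991 + 0.260897 = 0.7279. Pe*log2(M-1) = 0.203*log2(41) = 1.087583. Bound = H(Pe) + Pe*log2(M-1) = 0.466991 + 0.260897 + 1.087583 = 1.8155

1.8155 bits


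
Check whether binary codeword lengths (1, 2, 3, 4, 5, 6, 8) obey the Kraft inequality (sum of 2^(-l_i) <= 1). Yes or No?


Kraft sum = sum(2^(-l_i)) = 0.9883, need <= 1. Result: satisfied (a binary prefix-free code with these lengths exists)

Yes


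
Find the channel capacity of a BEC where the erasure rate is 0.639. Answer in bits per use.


C = 1 - epsilon = 1 - 0.639 = 0.361

0.361 bits


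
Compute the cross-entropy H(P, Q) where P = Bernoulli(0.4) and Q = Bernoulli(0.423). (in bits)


H(P,Q) = -p*log2(q) - (1-p)*log2(1-q). -0.4*log2(0.423) = 0.496508; -0.6*log2(0.577) = 0.476014. H(P,Q) = 0.496508 + 0.476014 = 0.9725

0.9725 bits


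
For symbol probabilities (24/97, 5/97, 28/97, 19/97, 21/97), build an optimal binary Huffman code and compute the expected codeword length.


Huffman construction (repeatedly merge the two least-probable nodes; each merge adds 1 bit to every symbol beneath it): 5/97 + 19/97 = 24/97; 21/97 + 24/97 = 45/97; 24/97 + 28/97 = 52/97; 45/97 + 52/97 = 1. Resulting codeword lengths (in the order the probabilities were given): (2, 3, 2, 3, 2). L_avg = sum(p_i * l_i) = 24/97*2 + 5/97*3 + 28/97*2 + 19/97*3 + 21/97*2 = 218/97 = 2.2474

2.2474 bits


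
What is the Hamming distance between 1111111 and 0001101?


Count differing positions: ^ ^ ^ . . ^ . = 4 differences

4


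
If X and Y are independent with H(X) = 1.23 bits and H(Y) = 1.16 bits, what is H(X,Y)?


For independent variables, H(X,Y) = H(X) + H(Y) = 1.23 + 1.16 = 2.39

2.39 bits


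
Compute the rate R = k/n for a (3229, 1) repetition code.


Rate = k/n = 1/3229

1/3229


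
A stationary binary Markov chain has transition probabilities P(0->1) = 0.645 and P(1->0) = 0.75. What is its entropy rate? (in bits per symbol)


Stationary distribution: pi_0 = p10/(p01+p10) = 0.5376, pi_1 = 0.4624. Entropy rate H' = pi_0*H(p01) + pi_1*H(p10) = 0.5376*0.9385 + 0.4624*0.8113 = 0.8797

0.8797 bits/symbol


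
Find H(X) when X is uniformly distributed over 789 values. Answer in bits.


H = log2(n) = log2(789) = 9.6239

9.6239 bits


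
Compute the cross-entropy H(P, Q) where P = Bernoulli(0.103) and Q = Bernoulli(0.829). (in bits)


H(P,Q) = -p*log2(q) - (1-p)*log2(1-q). -0.103*log2(0.829) = 0.027867; -0.897*log2(0.171) = 2.285495. H(P,Q) = 0.027867 + 2.285495 = 2.3134

2.3134 bits


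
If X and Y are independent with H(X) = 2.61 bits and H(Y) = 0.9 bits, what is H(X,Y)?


For independent variables, H(X,Y) = H(X) + H(Y) = 2.61 + 0.9 = 3.51

3.51 bits


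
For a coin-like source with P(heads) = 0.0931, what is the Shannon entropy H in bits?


H = -p*log2(p) - (1-p)*log2(1-p). -0.0931*log2(0.0931) = 0.318874; -0.9069*log2(0.9069) = 0.127859. H = 0.318874 + 0.127859 = 0.4467

0.4467 bits


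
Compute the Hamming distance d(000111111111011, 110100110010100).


Count differing positions: ^ ^ . . ^ ^ . . ^ ^ . ^ ^ ^ ^ = 10 differences

10


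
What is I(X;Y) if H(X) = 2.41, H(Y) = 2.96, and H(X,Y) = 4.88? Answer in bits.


I(X;Y) = H(X) + H(Y) - H(X,Y) = 2.41 + 2.96 - 4.88 = 0.49

0.49 bits


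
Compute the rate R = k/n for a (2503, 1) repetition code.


Rate = k/n = 1/2503

1/2503


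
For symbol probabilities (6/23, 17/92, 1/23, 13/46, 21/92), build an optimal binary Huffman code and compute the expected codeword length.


Huffman construction (repeatedly merge the two least-probable nodes; each merge adds 1 bit to every symbol beneath it): 1/23 + 17/92 = 21/92; 21/92 + 21/92 = 21/46; 6/23 + 13/46 = 25/46; 21/46 + 25/46 = 1. Resulting codeword lengths (in the order the probabilities were given): (2, 3, 3, 2, 2). L_avg = sum(p_i * l_i) = 6/23*2 + 17/92*3 + 1/23*3 + 13/46*2 + 21/92*2 = 205/92 = 2.2283

2.2283 bits


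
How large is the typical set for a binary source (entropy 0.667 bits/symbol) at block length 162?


log2|A_typical| = nH = 162 * 0.667 = 108.054, so |A_typical| ~ 2^108.054 = 3.369e+32

3.369e+32


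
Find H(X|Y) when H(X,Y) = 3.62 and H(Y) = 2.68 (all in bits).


H(X|Y) = H(X,Y) - H(Y) = 3.62 - 2.68 = 0.94

0.94 bits


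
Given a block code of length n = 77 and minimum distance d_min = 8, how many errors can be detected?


Detection capability = d_min - 1 = 8 - 1 = 7

7 errors


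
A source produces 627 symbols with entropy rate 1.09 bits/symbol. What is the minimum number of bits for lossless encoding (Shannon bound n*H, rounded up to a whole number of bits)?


Minimum bits >= n * H = 627 * 1.09 = 683.43, rounded up to a whole number of bits = 684

684 bits


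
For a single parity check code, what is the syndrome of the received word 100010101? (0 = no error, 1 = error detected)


Syndrome = XOR of all bits = 1 XOR 0 XOR 0 XOR 0 XOR 1 XOR 0 XOR 1 XOR 0 XOR 1 = 0

0


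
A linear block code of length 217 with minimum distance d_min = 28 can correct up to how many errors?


Correction capability = floor((d-1)/2) = floor((28-1)/2) = 13

13 errors


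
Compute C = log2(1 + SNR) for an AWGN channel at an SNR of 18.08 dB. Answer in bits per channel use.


SNR_linear = 10^(18.08/10) = 64.2688; C = log2(1 + SNR_linear) = log2(1 + 64.2688) = 6.0283

6.0283 bits/channel use


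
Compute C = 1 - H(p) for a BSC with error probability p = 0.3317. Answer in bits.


H(p) = -p*log2(p) - (1-p)*log2(1-p) = -0.3317*log2(0.3317) - 0.6683*log2(0.6683) = 0.528083 + 0.388571 = 0.9167. C = 1 - H(p) = 1 - 0.9167 = 0.0833

0.0833 bits


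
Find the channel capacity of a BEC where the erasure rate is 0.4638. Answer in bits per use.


C = 1 - epsilon = 1 - 0.4638 = 0.5362

0.5362 bits


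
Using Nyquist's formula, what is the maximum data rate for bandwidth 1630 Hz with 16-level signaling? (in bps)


Rate = 2 * B * log2(M) = 2 * 1630 * 4.0 = 13040.0

13040.0 bps


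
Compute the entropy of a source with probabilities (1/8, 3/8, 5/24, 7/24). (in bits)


H = -sum(p_i * log2(p_i)). Terms: -(1/8)*log2(1/8) = 0.375000; -(3/8)*log2(3/8) = 0.530639; -(5/24)*log2(5/24) = 0.471466; -(7/24)*log2(7/24) = 0.518469. H = 0.375000 + 0.530639 + 0.471466 + 0.518469 = 1.8956

1.8956 bits


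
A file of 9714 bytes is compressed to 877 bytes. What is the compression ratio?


Ratio = original / compressed = 9714 / 877 = 11.0764

11.0764


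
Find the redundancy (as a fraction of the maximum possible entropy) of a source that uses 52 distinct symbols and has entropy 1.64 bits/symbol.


H_max = log2(K) = log2(52) = 5.7004 bits/symbol. Redundancy = 1 - H/H_max = 1 - 1.64/5.7004 = 1 - 0.2877 = 0.7123

0.7123


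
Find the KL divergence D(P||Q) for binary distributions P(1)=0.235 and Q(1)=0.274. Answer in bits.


KL = p*log2(p/q) + (1-p)*log2((1-p)/(1-q)) = 0.235*log2(0.235/0.274) + 0.765*log2(0.765/0.726) = 0.0057

0.0057 bits


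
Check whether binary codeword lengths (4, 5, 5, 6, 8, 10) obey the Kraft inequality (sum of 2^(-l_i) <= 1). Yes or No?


Kraft sum = sum(2^(-l_i)) = 0.1455, need <= 1. Result: satisfied (a binary prefix-free code with these lengths exists)

Yes


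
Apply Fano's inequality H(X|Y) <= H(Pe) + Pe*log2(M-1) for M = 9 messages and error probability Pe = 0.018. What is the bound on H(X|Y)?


H(Pe) = -Pe*log2(Pe) - (1-Pe)*log2(1-Pe) = -0.018*log2(0.018) - 0.982*log2(0.982) = 0.104325 + 0.025733 = 0.1301. Pe*log2(M-1) = 0.018*log2(8) = 0.054000. Bound = H(Pe) + Pe*log2(M-1) = 0.104325 + 0.025733 + 0.054000 = 0.1841

0.1841 bits


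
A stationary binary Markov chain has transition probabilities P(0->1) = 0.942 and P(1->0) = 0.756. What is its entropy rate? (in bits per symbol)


Stationary distribution: pi_0 = p10/(p01+p10) = 0.4452, pi_1 = 0.5548. Entropy rate H' = pi_0*H(p01) + pi_1*H(p10) = 0.4452*0.3195 + 0.5548*0.8016 = 0.587

0.587 bits/symbol


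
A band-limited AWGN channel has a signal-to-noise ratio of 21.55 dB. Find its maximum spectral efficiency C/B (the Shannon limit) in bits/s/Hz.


SNR_linear = 10^(21.55/10) = 142.8894; C/B = log2(1 + SNR_linear) = log2(1 + 142.8894) = 7.1688

7.1688 bits/s/Hz


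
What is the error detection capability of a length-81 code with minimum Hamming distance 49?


Detection capability = d_min - 1 = 49 - 1 = 48

48 errors


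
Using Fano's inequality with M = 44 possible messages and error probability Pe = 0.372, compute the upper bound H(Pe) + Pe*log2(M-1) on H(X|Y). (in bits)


H(Pe) = -Pe*log2(Pe) - (1-Pe)*log2(1-Pe) = -0.372*log2(0.372) - 0.628*log2(0.628) = 0.530705 + 0.421491 = 0.9522. Pe*log2(M-1) = 0.372*log2(43) = 2.018570. Bound = H(Pe) + Pe*log2(M-1) = 0.530705 + 0.421491 + 2.018570 = 2.9708

2.9708 bits


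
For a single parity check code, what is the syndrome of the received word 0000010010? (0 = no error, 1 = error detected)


Syndrome = XOR of all bits = 0 XOR 0 XOR 0 XOR 0 XOR 0 XOR 1 XOR 0 XOR 0 XOR 1 XOR 0 = 0

0


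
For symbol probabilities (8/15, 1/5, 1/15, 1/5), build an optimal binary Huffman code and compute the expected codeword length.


Huffman construction (repeatedly merge the two least-probable nodes; each merge adds 1 bit to every symbol beneath it): 1/15 + 1/5 = 4/15; 1/5 + 4/15 = 7/15; 7/15 + 8/15 = 1. Resulting codeword lengths (in the order the probabilities were given): (1, 3, 3, 2). L_avg = sum(p_i * l_i) = 8/15*1 + 1/5*3 + 1/15*3 + 1/5*2 = 26/15 = 1.7333

1.7333 bits


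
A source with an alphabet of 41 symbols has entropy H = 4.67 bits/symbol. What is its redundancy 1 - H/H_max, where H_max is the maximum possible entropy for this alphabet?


H_max = log2(K) = log2(41) = 5.3576 bits/symbol. Redundancy = 1 - H/H_max = 1 - 4.67/5.3576 = 1 - 0.8717 = 0.1283

0.1283


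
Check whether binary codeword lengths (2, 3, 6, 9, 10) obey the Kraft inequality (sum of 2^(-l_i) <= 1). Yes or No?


Kraft sum = sum(2^(-l_i)) = 0.3936, need <= 1. Result: satisfied (a binary prefix-free code with these lengths exists)

Yes


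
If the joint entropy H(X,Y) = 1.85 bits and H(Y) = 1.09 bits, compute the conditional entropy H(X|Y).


H(X|Y) = H(X,Y) - H(Y) = 1.85 - 1.09 = 0.76

0.76 bits


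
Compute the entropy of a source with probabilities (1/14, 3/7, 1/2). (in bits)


H = -sum(p_i * log2(p_i)). Terms: -(1/14)*log2(1/14) = 0.271954; -(3/7)*log2(3/7) = 0.523882; -(1/2)*log2(1/2) = 0.500000. H = 0.271954 + 0.523882 + 0.500000 = 1.2958

1.2958 bits


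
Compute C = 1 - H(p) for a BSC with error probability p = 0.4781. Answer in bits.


H(p) = -p*log2(p) - (1-p)*log2(1-p) = -0.4781*log2(0.4781) - 0.5219*log2(0.5219) = 0.508993 + 0.489623 = 0.9986. C = 1 - H(p) = 1 - 0.9986 = 0.0014

0.0014 bits


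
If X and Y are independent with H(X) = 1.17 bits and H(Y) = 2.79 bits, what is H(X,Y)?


For independent variables, H(X,Y) = H(X) + H(Y) = 1.17 + 2.79 = 3.96

3.96 bits


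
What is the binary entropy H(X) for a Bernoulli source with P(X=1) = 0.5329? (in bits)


H = -p*log2(p) - (1-p)*log2(1-p). -0.5329*log2(0.5329) = 0.483907; -0.4671*log2(0.4671) = 0.512968. H = 0.483907 + 0.512968 = 0.9969

0.9969 bits


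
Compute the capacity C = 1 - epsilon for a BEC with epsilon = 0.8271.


C = 1 - epsilon = 1 - 0.8271 = 0.1729

0.1729 bits


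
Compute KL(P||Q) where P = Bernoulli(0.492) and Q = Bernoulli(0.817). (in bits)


KL = p*log2(p/q) + (1-p)*log2((1-p)/(1-q)) = 0.492*log2(0.492/0.817) + 0.508*log2(0.508/0.183) = 0.3883

0.3883 bits


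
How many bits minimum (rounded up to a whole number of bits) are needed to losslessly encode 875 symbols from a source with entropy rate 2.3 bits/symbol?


Minimum bits >= n * H = 875 * 2.3 = 2012.5, rounded up to a whole number of bits = 2013

2013 bits


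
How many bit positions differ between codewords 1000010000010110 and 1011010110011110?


Count differing positions: . . ^ ^ . . . ^ ^ . . . ^ . . . = 5 differences

5


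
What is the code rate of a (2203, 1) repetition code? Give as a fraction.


Rate = k/n = 1/2203

1/2203


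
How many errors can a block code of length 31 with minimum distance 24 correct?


Correction capability = floor((d-1)/2) = floor((24-1)/2) = 11

11 errors


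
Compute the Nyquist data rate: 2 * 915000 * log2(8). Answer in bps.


Rate = 2 * B * log2(M) = 2 * 915000 * 3.0 = 5490000.0

5490000.0 bps


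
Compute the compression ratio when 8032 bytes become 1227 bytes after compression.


Ratio = original / compressed = 8032 / 1227 = 6.546

6.546


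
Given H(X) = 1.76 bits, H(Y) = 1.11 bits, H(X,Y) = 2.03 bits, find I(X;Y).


I(X;Y) = H(X) + H(Y) - H(X,Y) = 1.76 + 1.11 - 2.03 = 0.84

0.84 bits


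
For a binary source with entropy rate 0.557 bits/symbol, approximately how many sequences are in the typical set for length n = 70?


log2|A_typical| = nH = 70 * 0.557 = 38.99, so |A_typical| ~ 2^38.99 = 5.460e+11

5.460e+11


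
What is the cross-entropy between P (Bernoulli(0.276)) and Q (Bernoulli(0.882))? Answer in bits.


H(P,Q) = -p*log2(q) - (1-p)*log2(1-q). -0.276*log2(0.882) = 0.049997; -0.724*log2(0.118) = 2.232194. H(P,Q) = 0.049997 + 2.232194 = 2.2822

2.2822 bits
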